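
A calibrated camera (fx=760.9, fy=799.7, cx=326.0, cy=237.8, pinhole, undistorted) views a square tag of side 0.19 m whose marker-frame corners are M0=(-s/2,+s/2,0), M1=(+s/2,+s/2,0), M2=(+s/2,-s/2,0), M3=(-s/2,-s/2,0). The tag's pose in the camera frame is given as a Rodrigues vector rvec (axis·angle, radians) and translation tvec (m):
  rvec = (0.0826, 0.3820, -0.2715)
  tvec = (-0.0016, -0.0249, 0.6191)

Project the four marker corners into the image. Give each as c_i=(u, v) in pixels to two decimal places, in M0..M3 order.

Intrinsics K: fx=760.9, fy=799.7, cx=326.0, cy=237.8
Marker side s = 0.19 m; corners in marker frame (Z=0):
  M0 = (-0.0950, +0.0950, 0)
  M1 = (+0.0950, +0.0950, 0)
  M2 = (+0.0950, -0.0950, 0)
  M3 = (-0.0950, -0.0950, 0)
rvec = (0.0826, 0.3820, -0.2715), |rvec| = θ = 0.47588 rad = 27.266°
Rodrigues: sinθ=0.45812, 1−cosθ=0.11111; R = I + sinθ·[k]× + (1−cosθ)·[k]×²:
    [+0.89224 +0.27685 +0.35674]
    [-0.24589 +0.96049 -0.13040]
    [-0.37875 +0.02863 +0.92506]
t = (-0.0016, -0.0249, 0.6191) m
M0: Pc = R·M0+t = (-0.06006, +0.08971, +0.65780); u = 760.9·(-0.06006)/0.65780 + 326.0 = 256.5243, v = 799.7·(+0.08971)/0.65780 + 237.8 = 346.8565
M1: Pc = R·M1+t = (+0.10946, +0.04299, +0.58584); u = 760.9·(+0.10946)/0.58584 + 326.0 = 468.1733, v = 799.7·(+0.04299)/0.58584 + 237.8 = 296.4794
M2: Pc = R·M2+t = (+0.05686, -0.13951, +0.58040); u = 760.9·(+0.05686)/0.58040 + 326.0 = 400.5458, v = 799.7·(-0.13951)/0.58040 + 237.8 = 45.5830
M3: Pc = R·M3+t = (-0.11266, -0.09279, +0.65236); u = 760.9·(-0.11266)/0.65236 + 326.0 = 194.5918, v = 799.7·(-0.09279)/0.65236 + 237.8 = 124.0566

c0=(256.52, 346.86) c1=(468.17, 296.48) c2=(400.55, 45.58) c3=(194.59, 124.06)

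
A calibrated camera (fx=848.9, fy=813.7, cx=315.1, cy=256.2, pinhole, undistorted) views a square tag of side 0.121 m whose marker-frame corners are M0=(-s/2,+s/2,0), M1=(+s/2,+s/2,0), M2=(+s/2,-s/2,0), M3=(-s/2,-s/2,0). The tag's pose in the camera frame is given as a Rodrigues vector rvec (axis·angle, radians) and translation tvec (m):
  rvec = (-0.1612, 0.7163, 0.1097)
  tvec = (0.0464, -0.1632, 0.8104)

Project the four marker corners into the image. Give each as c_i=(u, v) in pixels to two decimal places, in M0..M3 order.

c0=(306.74, 153.49) c1=(406.63, 148.51) c2=(425.56, 25.93) c3=(325.45, 42.27)

Intrinsics K: fx=848.9, fy=813.7, cx=315.1, cy=256.2
Marker side s = 0.121 m; corners in marker frame (Z=0):
  M0 = (-0.0605, +0.0605, 0)
  M1 = (+0.0605, +0.0605, 0)
  M2 = (+0.0605, -0.0605, 0)
  M3 = (-0.0605, -0.0605, 0)
rvec = (-0.1612, 0.7163, 0.1097), |rvec| = θ = 0.74236 rad = 42.534°
Rodrigues: sinθ=0.67603, 1−cosθ=0.26313; R = I + sinθ·[k]× + (1−cosθ)·[k]×²:
    [+0.74928 -0.15503 +0.64385]
    [+0.04477 +0.98185 +0.18431]
    [-0.66074 -0.10928 +0.74262]
t = (0.0464, -0.1632, 0.8104) m
M0: Pc = R·M0+t = (-0.00831, -0.10651, +0.84376); u = 848.9·(-0.00831)/0.84376 + 315.1 = 306.7388, v = 813.7·(-0.10651)/0.84376 + 256.2 = 153.4882
M1: Pc = R·M1+t = (+0.08235, -0.10109, +0.76381); u = 848.9·(+0.08235)/0.76381 + 315.1 = 406.6259, v = 813.7·(-0.10109)/0.76381 + 256.2 = 148.5078
M2: Pc = R·M2+t = (+0.10111, -0.21989, +0.77704); u = 848.9·(+0.10111)/0.77704 + 315.1 = 425.5617, v = 813.7·(-0.21989)/0.77704 + 256.2 = 25.9313
M3: Pc = R·M3+t = (+0.01045, -0.22531, +0.85699); u = 848.9·(+0.01045)/0.85699 + 315.1 = 325.4493, v = 813.7·(-0.22531)/0.85699 + 256.2 = 42.2702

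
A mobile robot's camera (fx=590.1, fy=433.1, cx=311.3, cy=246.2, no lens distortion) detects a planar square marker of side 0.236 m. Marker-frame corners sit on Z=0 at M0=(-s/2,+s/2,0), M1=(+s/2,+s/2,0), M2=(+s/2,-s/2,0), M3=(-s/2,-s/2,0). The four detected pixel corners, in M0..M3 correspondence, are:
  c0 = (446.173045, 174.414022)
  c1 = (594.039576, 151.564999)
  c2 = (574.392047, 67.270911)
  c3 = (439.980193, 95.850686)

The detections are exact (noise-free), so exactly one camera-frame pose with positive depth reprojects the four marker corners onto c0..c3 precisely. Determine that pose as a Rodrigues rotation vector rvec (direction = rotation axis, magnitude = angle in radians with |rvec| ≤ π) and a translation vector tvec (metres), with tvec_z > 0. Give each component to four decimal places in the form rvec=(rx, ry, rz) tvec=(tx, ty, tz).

rvec=(-0.3876, 0.4638, -0.0543) tvec=(0.3462, -0.2970, 1.0285)

Intrinsics K: fx=590.1, fy=433.1, cx=311.3, cy=246.2
Marker side s = 0.236 m; corners in marker frame (Z=0):
  M0 = (-0.1180, +0.1180, 0)
  M1 = (+0.1180, +0.1180, 0)
  M2 = (+0.1180, -0.1180, 0)
  M3 = (-0.1180, -0.1180, 0)
Detected image corners:
  c0 = (446.173045, 174.414022) px
  c1 = (594.039576, 151.564999) px
  c2 = (574.392047, 67.270911) px
  c3 = (439.980193, 95.850686) px
Planar DLT: solve 8×8 A·h = b for H (H[2,2]=1):
  H  [+384.26578 -134.66873 +509.92132]
  H  [-160.08207 +299.68448 +121.14432]
  H  [-0.41381 -0.36606 +1.00000]
B = K⁻¹H; ‖b₁‖=0.972267, ‖b₂‖=0.972267; λ = 2/(‖b₁‖+‖b₂‖) = 1.028524, sign → tz>0 ⇒ λ=+1.028524
r₁ = λ·B[:,0] = (+0.89429,-0.13822,-0.42561); r₂ = λ·B[:,1] = (-0.03611,+0.92571,-0.37650)
r₃ = r₁×r₂ = (+0.44603,+0.35206,+0.82286); SVD([r₁ r₂ r₃]) → R = UVᵀ:
  R  [+0.89429 -0.03611 +0.44603]
  R  [-0.13822 +0.92571 +0.35206]
  R  [-0.42561 -0.37650 +0.82286]
t = (+0.34619, -0.29698, +1.02852) m
tr R = 2.642866; θ = arccos((tr R − 1)/2) = 0.606878 rad = 34.772°
axis k = ((R−Rᵀ)₃₂, (R−Rᵀ)₁₃, (R−Rᵀ)₂₁) / (2 sinθ) = (-0.638748, +0.764190, -0.089525)
rvec = θ·k = (-0.387642, +0.463770, -0.054331)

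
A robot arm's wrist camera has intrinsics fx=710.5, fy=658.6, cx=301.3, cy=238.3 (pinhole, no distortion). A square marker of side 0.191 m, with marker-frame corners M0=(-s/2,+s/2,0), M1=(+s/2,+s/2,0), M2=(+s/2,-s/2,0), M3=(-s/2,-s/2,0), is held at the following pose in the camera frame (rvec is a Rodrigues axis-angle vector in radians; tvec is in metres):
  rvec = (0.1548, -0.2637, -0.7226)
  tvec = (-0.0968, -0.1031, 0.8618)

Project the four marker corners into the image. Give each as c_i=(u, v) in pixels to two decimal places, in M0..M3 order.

c0=(215.02, 262.35) c1=(326.65, 167.89) c2=(228.03, 55.63) c3=(106.22, 150.32)

Intrinsics K: fx=710.5, fy=658.6, cx=301.3, cy=238.3
Marker side s = 0.191 m; corners in marker frame (Z=0):
  M0 = (-0.0955, +0.0955, 0)
  M1 = (+0.0955, +0.0955, 0)
  M2 = (+0.0955, -0.0955, 0)
  M3 = (-0.0955, -0.0955, 0)
rvec = (0.1548, -0.2637, -0.7226), |rvec| = θ = 0.78463 rad = 44.956°
Rodrigues: sinθ=0.70657, 1−cosθ=0.29235; R = I + sinθ·[k]× + (1−cosθ)·[k]×²:
    [+0.71903 +0.63132 -0.29058]
    [-0.67009 +0.74067 -0.04891]
    [+0.18434 +0.22988 +0.95560]
t = (-0.0968, -0.1031, 0.8618) m
M0: Pc = R·M0+t = (-0.10518, +0.03163, +0.86615); u = 710.5·(-0.10518)/0.86615 + 301.3 = 215.0244, v = 658.6·(+0.03163)/0.86615 + 238.3 = 262.3486
M1: Pc = R·M1+t = (+0.03216, -0.09636, +0.90136); u = 710.5·(+0.03216)/0.90136 + 301.3 = 326.6487, v = 658.6·(-0.09636)/0.90136 + 238.3 = 167.8924
M2: Pc = R·M2+t = (-0.08842, -0.23783, +0.85745); u = 710.5·(-0.08842)/0.85745 + 301.3 = 228.0302, v = 658.6·(-0.23783)/0.85745 + 238.3 = 55.6271
M3: Pc = R·M3+t = (-0.22576, -0.10984, +0.82224); u = 710.5·(-0.22576)/0.82224 + 301.3 = 106.2221, v = 658.6·(-0.10984)/0.82224 + 238.3 = 150.3199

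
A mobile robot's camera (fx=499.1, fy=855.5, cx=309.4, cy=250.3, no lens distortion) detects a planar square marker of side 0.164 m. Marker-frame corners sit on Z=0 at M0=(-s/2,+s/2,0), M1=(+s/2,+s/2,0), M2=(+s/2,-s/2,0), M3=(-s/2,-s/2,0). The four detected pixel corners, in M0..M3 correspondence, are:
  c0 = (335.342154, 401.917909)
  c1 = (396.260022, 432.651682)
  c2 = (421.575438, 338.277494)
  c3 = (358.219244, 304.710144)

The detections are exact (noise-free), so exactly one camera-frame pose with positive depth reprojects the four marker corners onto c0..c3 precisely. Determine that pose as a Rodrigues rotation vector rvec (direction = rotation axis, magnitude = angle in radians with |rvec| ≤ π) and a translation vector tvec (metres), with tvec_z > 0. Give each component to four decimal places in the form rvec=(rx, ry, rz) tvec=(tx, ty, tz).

rvec=(0.3591, -0.0549, 0.3188) tvec=(0.1687, 0.1730, 1.2305)

Intrinsics K: fx=499.1, fy=855.5, cx=309.4, cy=250.3
Marker side s = 0.164 m; corners in marker frame (Z=0):
  M0 = (-0.0820, +0.0820, 0)
  M1 = (+0.0820, +0.0820, 0)
  M2 = (+0.0820, -0.0820, 0)
  M3 = (-0.0820, -0.0820, 0)
Detected image corners:
  c0 = (335.342154, 401.917909) px
  c1 = (396.260022, 432.651682) px
  c2 = (421.575438, 338.277494) px
  c3 = (358.219244, 304.710144) px
Planar DLT: solve 8×8 A·h = b for H (H[2,2]=1):
  H  [+412.17181 -43.59915 +377.80447]
  H  [+228.55142 +685.09708 +370.58060]
  H  [+0.08854 +0.27361 +1.00000]
B = K⁻¹H; ‖b₁‖=0.812647, ‖b₂‖=0.812647; λ = 2/(‖b₁‖+‖b₂‖) = 1.230547, sign → tz>0 ⇒ λ=+1.230547
r₁ = λ·B[:,0] = (+0.94868,+0.29687,+0.10895); r₂ = λ·B[:,1] = (-0.31621,+0.88693,+0.33669)
r₃ = r₁×r₂ = (+0.00332,-0.35386,+0.93529); SVD([r₁ r₂ r₃]) → R = UVᵀ:
  R  [+0.94868 -0.31621 +0.00332]
  R  [+0.29687 +0.88693 -0.35386]
  R  [+0.10895 +0.33669 +0.93529]
t = (+0.16865, +0.17301, +1.23055) m
tr R = 2.770906; θ = arccos((tr R − 1)/2) = 0.483329 rad = 27.693°
axis k = ((R−Rᵀ)₃₂, (R−Rᵀ)₁₃, (R−Rᵀ)₂₁) / (2 sinθ) = (+0.742962, -0.113647, +0.659615)
rvec = θ·k = (+0.359095, -0.054929, +0.318811)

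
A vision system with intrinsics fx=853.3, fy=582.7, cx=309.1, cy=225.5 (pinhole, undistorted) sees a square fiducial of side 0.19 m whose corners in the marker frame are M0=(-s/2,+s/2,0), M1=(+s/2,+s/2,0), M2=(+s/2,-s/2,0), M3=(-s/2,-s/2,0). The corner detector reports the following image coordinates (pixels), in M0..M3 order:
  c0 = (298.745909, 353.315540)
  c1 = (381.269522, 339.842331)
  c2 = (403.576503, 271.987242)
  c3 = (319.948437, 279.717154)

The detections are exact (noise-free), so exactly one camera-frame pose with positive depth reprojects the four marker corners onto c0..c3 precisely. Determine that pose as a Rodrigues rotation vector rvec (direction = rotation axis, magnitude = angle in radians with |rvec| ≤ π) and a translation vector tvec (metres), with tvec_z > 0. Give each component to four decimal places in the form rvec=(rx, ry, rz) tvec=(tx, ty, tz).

Intrinsics K: fx=853.3, fy=582.7, cx=309.1, cy=225.5
Marker side s = 0.19 m; corners in marker frame (Z=0):
  M0 = (-0.0950, +0.0950, 0)
  M1 = (+0.0950, +0.0950, 0)
  M2 = (+0.0950, -0.0950, 0)
  M3 = (-0.0950, -0.0950, 0)
Detected image corners:
  c0 = (298.745909, 353.315540) px
  c1 = (381.269522, 339.842331) px
  c2 = (403.576503, 271.987242) px
  c3 = (319.948437, 279.717154) px
Planar DLT: solve 8×8 A·h = b for H (H[2,2]=1):
  H  [+597.11117 -48.19451 +352.48796]
  H  [+85.77256 +430.51134 +311.62208]
  H  [+0.45577 +0.18932 +1.00000]
B = K⁻¹H; ‖b₁‖=0.703169, ‖b₂‖=0.703169; λ = 2/(‖b₁‖+‖b₂‖) = 1.422133, sign → tz>0 ⇒ λ=+1.422133
r₁ = λ·B[:,0] = (+0.76037,-0.04150,+0.64816); r₂ = λ·B[:,1] = (-0.17785,+0.94651,+0.26924)
r₃ = r₁×r₂ = (-0.62466,-0.32000,+0.71232); SVD([r₁ r₂ r₃]) → R = UVᵀ:
  R  [+0.76037 -0.17785 -0.62466]
  R  [-0.04150 +0.94651 -0.32000]
  R  [+0.64816 +0.26924 +0.71232]
t = (+0.07231, +0.21019, +1.42213) m
tr R = 2.419196; θ = arccos((tr R − 1)/2) = 0.781869 rad = 44.798°
axis k = ((R−Rᵀ)₃₂, (R−Rᵀ)₁₃, (R−Rᵀ)₂₁) / (2 sinθ) = (+0.418133, -0.903218, +0.096759)
rvec = θ·k = (+0.326925, -0.706198, +0.075653)

rvec=(0.3269, -0.7062, 0.0757) tvec=(0.0723, 0.2102, 1.4221)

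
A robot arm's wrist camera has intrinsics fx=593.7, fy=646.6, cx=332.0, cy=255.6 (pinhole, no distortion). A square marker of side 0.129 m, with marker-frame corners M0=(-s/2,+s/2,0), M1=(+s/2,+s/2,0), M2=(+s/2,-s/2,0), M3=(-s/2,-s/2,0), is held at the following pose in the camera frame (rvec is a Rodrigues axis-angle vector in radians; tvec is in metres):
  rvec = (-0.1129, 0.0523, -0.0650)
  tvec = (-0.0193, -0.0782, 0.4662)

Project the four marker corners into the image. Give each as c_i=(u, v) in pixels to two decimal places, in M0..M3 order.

Intrinsics K: fx=593.7, fy=646.6, cx=332.0, cy=255.6
Marker side s = 0.129 m; corners in marker frame (Z=0):
  M0 = (-0.0645, +0.0645, 0)
  M1 = (+0.0645, +0.0645, 0)
  M2 = (+0.0645, -0.0645, 0)
  M3 = (-0.0645, -0.0645, 0)
rvec = (-0.1129, 0.0523, -0.0650), |rvec| = θ = 0.14038 rad = 8.043°
Rodrigues: sinθ=0.13992, 1−cosθ=0.00984; R = I + sinθ·[k]× + (1−cosθ)·[k]×²:
    [+0.99653 +0.06184 +0.05579]
    [-0.06773 +0.99153 +0.11083]
    [-0.04847 -0.11423 +0.99227]
t = (-0.0193, -0.0782, 0.4662) m
M0: Pc = R·M0+t = (-0.07959, -0.00988, +0.46196); u = 593.7·(-0.07959)/0.46196 + 332.0 = 229.7160, v = 646.6·(-0.00988)/0.46196 + 255.6 = 241.7744
M1: Pc = R·M1+t = (+0.04896, -0.01862, +0.45571); u = 593.7·(+0.04896)/0.45571 + 332.0 = 395.7916, v = 646.6·(-0.01862)/0.45571 + 255.6 = 229.1868
M2: Pc = R·M2+t = (+0.04099, -0.14652, +0.47044); u = 593.7·(+0.04099)/0.47044 + 332.0 = 383.7262, v = 646.6·(-0.14652)/0.47044 + 255.6 = 54.2118
M3: Pc = R·M3+t = (-0.08756, -0.13778, +0.47669); u = 593.7·(-0.08756)/0.47669 + 332.0 = 222.9424, v = 646.6·(-0.13778)/0.47669 + 255.6 = 68.7051

c0=(229.72, 241.77) c1=(395.79, 229.19) c2=(383.73, 54.21) c3=(222.94, 68.71)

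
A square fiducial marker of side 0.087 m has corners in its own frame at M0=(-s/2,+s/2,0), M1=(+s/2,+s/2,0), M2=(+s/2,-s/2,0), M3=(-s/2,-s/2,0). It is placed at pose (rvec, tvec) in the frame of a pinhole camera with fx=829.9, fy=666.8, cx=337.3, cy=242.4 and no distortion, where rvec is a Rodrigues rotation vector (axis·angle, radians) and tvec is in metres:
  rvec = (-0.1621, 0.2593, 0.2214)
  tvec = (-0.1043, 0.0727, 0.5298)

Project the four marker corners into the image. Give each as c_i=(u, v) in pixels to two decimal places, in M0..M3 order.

c0=(96.34, 374.38) c1=(218.08, 402.58) c2=(253.32, 292.47) c3=(132.58, 269.59)

Intrinsics K: fx=829.9, fy=666.8, cx=337.3, cy=242.4
Marker side s = 0.087 m; corners in marker frame (Z=0):
  M0 = (-0.0435, +0.0435, 0)
  M1 = (+0.0435, +0.0435, 0)
  M2 = (+0.0435, -0.0435, 0)
  M3 = (-0.0435, -0.0435, 0)
rvec = (-0.1621, 0.2593, 0.2214), |rvec| = θ = 0.37753 rad = 21.631°
Rodrigues: sinθ=0.36863, 1−cosθ=0.07042; R = I + sinθ·[k]× + (1−cosθ)·[k]×²:
    [+0.94256 -0.23695 +0.23545]
    [+0.19541 +0.96280 +0.18664]
    [-0.27092 -0.12991 +0.95380]
t = (-0.1043, 0.0727, 0.5298) m
M0: Pc = R·M0+t = (-0.15561, +0.10608, +0.53593); u = 829.9·(-0.15561)/0.53593 + 337.3 = 96.3383, v = 666.8·(+0.10608)/0.53593 + 242.4 = 374.3847
M1: Pc = R·M1+t = (-0.07361, +0.12308, +0.51236); u = 829.9·(-0.07361)/0.51236 + 337.3 = 218.0773, v = 666.8·(+0.12308)/0.51236 + 242.4 = 402.5813
M2: Pc = R·M2+t = (-0.05299, +0.03932, +0.52367); u = 829.9·(-0.05299)/0.52367 + 337.3 = 253.3197, v = 666.8·(+0.03932)/0.52367 + 242.4 = 292.4656
M3: Pc = R·M3+t = (-0.13499, +0.02232, +0.54724); u = 829.9·(-0.13499)/0.54724 + 337.3 = 132.5772, v = 666.8·(+0.02232)/0.54724 + 242.4 = 269.5941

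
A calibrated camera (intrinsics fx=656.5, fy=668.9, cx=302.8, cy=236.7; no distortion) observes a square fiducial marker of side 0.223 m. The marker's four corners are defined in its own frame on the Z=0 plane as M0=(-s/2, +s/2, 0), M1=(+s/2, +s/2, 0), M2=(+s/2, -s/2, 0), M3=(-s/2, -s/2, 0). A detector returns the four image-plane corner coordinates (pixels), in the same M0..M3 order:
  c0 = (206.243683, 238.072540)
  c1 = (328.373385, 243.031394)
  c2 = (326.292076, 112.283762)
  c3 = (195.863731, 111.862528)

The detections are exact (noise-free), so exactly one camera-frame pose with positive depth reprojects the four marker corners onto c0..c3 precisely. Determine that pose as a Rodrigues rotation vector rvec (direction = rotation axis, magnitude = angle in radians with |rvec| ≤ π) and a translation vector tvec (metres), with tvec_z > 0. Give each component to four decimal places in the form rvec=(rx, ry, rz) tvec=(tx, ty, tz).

Intrinsics K: fx=656.5, fy=668.9, cx=302.8, cy=236.7
Marker side s = 0.223 m; corners in marker frame (Z=0):
  M0 = (-0.1115, +0.1115, 0)
  M1 = (+0.1115, +0.1115, 0)
  M2 = (+0.1115, -0.1115, 0)
  M3 = (-0.1115, -0.1115, 0)
Detected image corners:
  c0 = (206.243683, 238.072540) px
  c1 = (328.373385, 243.031394) px
  c2 = (326.292076, 112.283762) px
  c3 = (195.863731, 111.862528) px
Planar DLT: solve 8×8 A·h = b for H (H[2,2]=1):
  H  [+522.12823 +108.28503 +263.13879]
  H  [-16.63521 +629.34250 +178.45687]
  H  [-0.16472 +0.30282 +1.00000]
B = K⁻¹H; ‖b₁‖=0.887357, ‖b₂‖=0.887357; λ = 2/(‖b₁‖+‖b₂‖) = 1.126942, sign → tz>0 ⇒ λ=+1.126942
r₁ = λ·B[:,0] = (+0.98190,+0.03766,-0.18563); r₂ = λ·B[:,1] = (+0.02848,+0.93954,+0.34126)
r₃ = r₁×r₂ = (+0.18726,-0.34037,+0.92146); SVD([r₁ r₂ r₃]) → R = UVᵀ:
  R  [+0.98190 +0.02848 +0.18726]
  R  [+0.03766 +0.93954 -0.34037]
  R  [-0.18563 +0.34126 +0.92146]
t = (-0.06808, -0.09813, +1.12694) m
tr R = 2.842892; θ = arccos((tr R − 1)/2) = 0.399010 rad = 22.862°
axis k = ((R−Rᵀ)₃₂, (R−Rᵀ)₁₃, (R−Rᵀ)₂₁) / (2 sinθ) = (+0.877248, +0.479892, +0.011815)
rvec = θ·k = (+0.350031, +0.191482, +0.004714)

rvec=(0.3500, 0.1915, 0.0047) tvec=(-0.0681, -0.0981, 1.1269)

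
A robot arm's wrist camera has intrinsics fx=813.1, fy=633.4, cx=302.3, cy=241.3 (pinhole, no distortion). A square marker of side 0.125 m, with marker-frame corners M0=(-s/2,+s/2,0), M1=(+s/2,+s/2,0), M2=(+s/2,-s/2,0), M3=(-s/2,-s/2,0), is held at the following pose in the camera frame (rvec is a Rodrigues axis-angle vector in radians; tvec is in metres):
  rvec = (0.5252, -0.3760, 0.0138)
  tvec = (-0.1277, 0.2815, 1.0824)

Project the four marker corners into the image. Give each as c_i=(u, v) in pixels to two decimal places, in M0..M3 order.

Intrinsics K: fx=813.1, fy=633.4, cx=302.3, cy=241.3
Marker side s = 0.125 m; corners in marker frame (Z=0):
  M0 = (-0.0625, +0.0625, 0)
  M1 = (+0.0625, +0.0625, 0)
  M2 = (+0.0625, -0.0625, 0)
  M3 = (-0.0625, -0.0625, 0)
rvec = (0.5252, -0.3760, 0.0138), |rvec| = θ = 0.64607 rad = 37.017°
Rodrigues: sinθ=0.60205, 1−cosθ=0.20154; R = I + sinθ·[k]× + (1−cosθ)·[k]×²:
    [+0.93164 -0.10821 -0.34688]
    [-0.08249 +0.86672 -0.49192]
    [+0.35388 +0.48691 +0.79855]
t = (-0.1277, 0.2815, 1.0824) m
M0: Pc = R·M0+t = (-0.19269, +0.34083, +1.09071); u = 813.1·(-0.19269)/1.09071 + 302.3 = 158.6538, v = 633.4·(+0.34083)/1.09071 + 241.3 = 439.2244
M1: Pc = R·M1+t = (-0.07624, +0.33051, +1.13495); u = 813.1·(-0.07624)/1.13495 + 302.3 = 247.6835, v = 633.4·(+0.33051)/1.13495 + 241.3 = 425.7556
M2: Pc = R·M2+t = (-0.06271, +0.22217, +1.07409); u = 813.1·(-0.06271)/1.07409 + 302.3 = 254.8282, v = 633.4·(+0.22217)/1.07409 + 241.3 = 372.3186
M3: Pc = R·M3+t = (-0.17916, +0.23249, +1.02985); u = 813.1·(-0.17916)/1.02985 + 302.3 = 160.8437, v = 633.4·(+0.23249)/1.02985 + 241.3 = 384.2881

c0=(158.65, 439.22) c1=(247.68, 425.76) c2=(254.83, 372.32) c3=(160.84, 384.29)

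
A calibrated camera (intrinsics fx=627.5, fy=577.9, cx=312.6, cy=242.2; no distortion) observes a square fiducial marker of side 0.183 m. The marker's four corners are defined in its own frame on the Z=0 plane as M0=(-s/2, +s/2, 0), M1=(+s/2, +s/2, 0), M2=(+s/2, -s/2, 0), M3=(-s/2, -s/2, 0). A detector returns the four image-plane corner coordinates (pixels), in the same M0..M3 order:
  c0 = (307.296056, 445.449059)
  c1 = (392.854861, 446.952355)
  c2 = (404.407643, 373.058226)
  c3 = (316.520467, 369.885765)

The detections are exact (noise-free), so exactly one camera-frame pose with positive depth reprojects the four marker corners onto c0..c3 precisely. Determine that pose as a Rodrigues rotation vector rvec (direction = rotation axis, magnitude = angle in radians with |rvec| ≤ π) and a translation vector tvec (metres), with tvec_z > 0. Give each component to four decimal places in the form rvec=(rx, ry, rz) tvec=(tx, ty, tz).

Intrinsics K: fx=627.5, fy=577.9, cx=312.6, cy=242.2
Marker side s = 0.183 m; corners in marker frame (Z=0):
  M0 = (-0.0915, +0.0915, 0)
  M1 = (+0.0915, +0.0915, 0)
  M2 = (+0.0915, -0.0915, 0)
  M3 = (-0.0915, -0.0915, 0)
Detected image corners:
  c0 = (307.296056, 445.449059) px
  c1 = (392.854861, 446.952355) px
  c2 = (404.407643, 373.058226) px
  c3 = (316.520467, 369.885765) px
Planar DLT: solve 8×8 A·h = b for H (H[2,2]=1):
  H  [+515.37906 +0.26655 +355.65768]
  H  [+60.55351 +474.01756 +409.39838]
  H  [+0.11703 +0.16073 +1.00000]
B = K⁻¹H; ‖b₁‖=0.773954, ‖b₂‖=0.773953; λ = 2/(‖b₁‖+‖b₂‖) = 1.292067, sign → tz>0 ⇒ λ=+1.292067
r₁ = λ·B[:,0] = (+0.98588,+0.07201,+0.15121); r₂ = λ·B[:,1] = (-0.10291,+0.97277,+0.20768)
r₃ = r₁×r₂ = (-0.13214,-0.22030,+0.96644); SVD([r₁ r₂ r₃]) → R = UVᵀ:
  R  [+0.98588 -0.10291 -0.13214]
  R  [+0.07201 +0.97277 -0.22030]
  R  [+0.15121 +0.20768 +0.96644]
t = (+0.08866, +0.37382, +1.29207) m
tr R = 2.925085; θ = arccos((tr R − 1)/2) = 0.274567 rad = 15.732°
axis k = ((R−Rᵀ)₃₂, (R−Rᵀ)₁₃, (R−Rᵀ)₂₁) / (2 sinθ) = (+0.789249, -0.522522, +0.322579)
rvec = θ·k = (+0.216702, -0.143467, +0.088570)

rvec=(0.2167, -0.1435, 0.0886) tvec=(0.0887, 0.3738, 1.2921)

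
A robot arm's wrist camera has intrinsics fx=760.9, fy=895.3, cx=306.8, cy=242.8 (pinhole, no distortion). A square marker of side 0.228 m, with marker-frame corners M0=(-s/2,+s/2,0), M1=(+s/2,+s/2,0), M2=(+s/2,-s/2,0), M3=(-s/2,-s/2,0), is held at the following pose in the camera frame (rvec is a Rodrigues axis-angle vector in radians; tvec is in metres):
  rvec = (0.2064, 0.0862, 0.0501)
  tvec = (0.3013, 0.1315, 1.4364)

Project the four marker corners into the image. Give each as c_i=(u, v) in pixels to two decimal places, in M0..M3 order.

Intrinsics K: fx=760.9, fy=895.3, cx=306.8, cy=242.8
Marker side s = 0.228 m; corners in marker frame (Z=0):
  M0 = (-0.1140, +0.1140, 0)
  M1 = (+0.1140, +0.1140, 0)
  M2 = (+0.1140, -0.1140, 0)
  M3 = (-0.1140, -0.1140, 0)
rvec = (0.2064, 0.0862, 0.0501), |rvec| = θ = 0.22922 rad = 13.133°
Rodrigues: sinθ=0.22722, 1−cosθ=0.02616; R = I + sinθ·[k]× + (1−cosθ)·[k]×²:
    [+0.99505 -0.04081 +0.09059]
    [+0.05852 +0.97754 -0.20245]
    [-0.08030 +0.20675 +0.97509]
t = (0.3013, 0.1315, 1.4364) m
M0: Pc = R·M0+t = (+0.18321, +0.23627, +1.46912); u = 760.9·(+0.18321)/1.46912 + 306.8 = 401.6908, v = 895.3·(+0.23627)/1.46912 + 242.8 = 386.7848
M1: Pc = R·M1+t = (+0.41008, +0.24961, +1.45082); u = 760.9·(+0.41008)/1.45082 + 306.8 = 521.8742, v = 895.3·(+0.24961)/1.45082 + 242.8 = 396.8354
M2: Pc = R·M2+t = (+0.41939, +0.02673, +1.40368); u = 760.9·(+0.41939)/1.40368 + 306.8 = 534.1402, v = 895.3·(+0.02673)/1.40368 + 242.8 = 259.8499
M3: Pc = R·M3+t = (+0.19252, +0.01339, +1.42198); u = 760.9·(+0.19252)/1.42198 + 306.8 = 409.8147, v = 895.3·(+0.01339)/1.42198 + 242.8 = 251.2298

c0=(401.69, 386.78) c1=(521.87, 396.84) c2=(534.14, 259.85) c3=(409.81, 251.23)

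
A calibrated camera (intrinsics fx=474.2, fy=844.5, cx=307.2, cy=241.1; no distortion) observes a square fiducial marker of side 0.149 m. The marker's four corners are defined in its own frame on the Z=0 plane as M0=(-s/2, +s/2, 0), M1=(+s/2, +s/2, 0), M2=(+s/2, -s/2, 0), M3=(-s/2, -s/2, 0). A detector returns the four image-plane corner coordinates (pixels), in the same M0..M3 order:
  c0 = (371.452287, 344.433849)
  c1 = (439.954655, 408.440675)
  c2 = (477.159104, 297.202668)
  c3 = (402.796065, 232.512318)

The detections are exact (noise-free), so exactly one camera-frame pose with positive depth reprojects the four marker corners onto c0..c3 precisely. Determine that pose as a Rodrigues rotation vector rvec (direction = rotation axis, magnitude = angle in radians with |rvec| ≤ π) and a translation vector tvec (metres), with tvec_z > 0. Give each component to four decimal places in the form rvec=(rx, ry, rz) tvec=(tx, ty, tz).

rvec=(0.3719, 0.2926, 0.4227) tvec=(0.2201, 0.0873, 0.9116)

Intrinsics K: fx=474.2, fy=844.5, cx=307.2, cy=241.1
Marker side s = 0.149 m; corners in marker frame (Z=0):
  M0 = (-0.0745, +0.0745, 0)
  M1 = (+0.0745, +0.0745, 0)
  M2 = (+0.0745, -0.0745, 0)
  M3 = (-0.0745, -0.0745, 0)
Detected image corners:
  c0 = (371.452287, 344.433849) px
  c1 = (439.954655, 408.440675) px
  c2 = (477.159104, 297.202668) px
  c3 = (402.796065, 232.512318) px
Planar DLT: solve 8×8 A·h = b for H (H[2,2]=1):
  H  [+387.20357 -40.80894 +421.69402]
  H  [+362.36486 +892.14176 +321.98519]
  H  [-0.21653 +0.44674 +1.00000]
B = K⁻¹H; ‖b₁‖=1.096978, ‖b₂‖=1.096978; λ = 2/(‖b₁‖+‖b₂‖) = 0.911595, sign → tz>0 ⇒ λ=+0.911595
r₁ = λ·B[:,0] = (+0.87223,+0.44751,-0.19738); r₂ = λ·B[:,1] = (-0.34228,+0.84675,+0.40725)
r₃ = r₁×r₂ = (+0.34938,-0.28765,+0.89173); SVD([r₁ r₂ r₃]) → R = UVᵀ:
  R  [+0.87223 -0.34228 +0.34938]
  R  [+0.44751 +0.84675 -0.28765]
  R  [-0.19738 +0.40725 +0.89173]
t = (+0.22010, +0.08731, +0.91160) m
tr R = 2.610713; θ = arccos((tr R − 1)/2) = 0.634520 rad = 36.355°
axis k = ((R−Rᵀ)₃₂, (R−Rᵀ)₁₃, (R−Rᵀ)₂₁) / (2 sinθ) = (+0.586128, +0.461180, +0.666158)
rvec = θ·k = (+0.371910, +0.292628, +0.422691)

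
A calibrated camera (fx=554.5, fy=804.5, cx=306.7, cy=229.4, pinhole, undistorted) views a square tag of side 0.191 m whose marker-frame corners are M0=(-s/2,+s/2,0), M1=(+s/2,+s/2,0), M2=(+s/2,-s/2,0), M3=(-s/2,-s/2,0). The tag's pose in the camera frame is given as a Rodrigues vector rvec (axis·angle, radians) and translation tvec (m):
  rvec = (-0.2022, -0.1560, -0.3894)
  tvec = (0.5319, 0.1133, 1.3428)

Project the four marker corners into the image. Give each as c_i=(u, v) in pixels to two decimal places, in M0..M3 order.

c0=(510.88, 373.31) c1=(577.33, 328.32) c2=(541.05, 224.99) c3=(475.18, 266.13)

Intrinsics K: fx=554.5, fy=804.5, cx=306.7, cy=229.4
Marker side s = 0.191 m; corners in marker frame (Z=0):
  M0 = (-0.0955, +0.0955, 0)
  M1 = (+0.0955, +0.0955, 0)
  M2 = (+0.0955, -0.0955, 0)
  M3 = (-0.0955, -0.0955, 0)
rvec = (-0.2022, -0.1560, -0.3894), |rvec| = θ = 0.46567 rad = 26.681°
Rodrigues: sinθ=0.44903, 1−cosθ=0.10648; R = I + sinθ·[k]× + (1−cosθ)·[k]×²:
    [+0.91359 +0.39097 -0.11176]
    [-0.35999 +0.90547 +0.22480]
    [+0.18908 -0.16514 +0.96797]
t = (0.5319, 0.1133, 1.3428) m
M0: Pc = R·M0+t = (+0.48199, +0.23415, +1.30897); u = 554.5·(+0.48199)/1.30897 + 306.7 = 510.8778, v = 804.5·(+0.23415)/1.30897 + 229.4 = 373.3105
M1: Pc = R·M1+t = (+0.65649, +0.16539, +1.34509); u = 554.5·(+0.65649)/1.34509 + 306.7 = 577.3304, v = 804.5·(+0.16539)/1.34509 + 229.4 = 328.3222
M2: Pc = R·M2+t = (+0.58181, -0.00755, +1.37663); u = 554.5·(+0.58181)/1.37663 + 306.7 = 541.0509, v = 804.5·(-0.00755)/1.37663 + 229.4 = 224.9871
M3: Pc = R·M3+t = (+0.40731, +0.06121, +1.34051); u = 554.5·(+0.40731)/1.34051 + 306.7 = 475.1846, v = 804.5·(+0.06121)/1.34051 + 229.4 = 266.1328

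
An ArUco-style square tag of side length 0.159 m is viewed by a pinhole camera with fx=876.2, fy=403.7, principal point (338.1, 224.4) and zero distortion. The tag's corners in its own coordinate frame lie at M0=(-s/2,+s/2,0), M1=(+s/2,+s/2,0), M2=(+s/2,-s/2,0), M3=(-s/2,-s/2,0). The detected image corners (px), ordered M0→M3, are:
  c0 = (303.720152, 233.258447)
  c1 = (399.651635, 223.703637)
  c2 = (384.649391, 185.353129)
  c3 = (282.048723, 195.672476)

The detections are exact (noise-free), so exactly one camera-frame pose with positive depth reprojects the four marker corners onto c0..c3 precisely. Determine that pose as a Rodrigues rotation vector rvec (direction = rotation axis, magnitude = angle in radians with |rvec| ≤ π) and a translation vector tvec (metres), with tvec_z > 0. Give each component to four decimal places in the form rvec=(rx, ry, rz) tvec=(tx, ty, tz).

Intrinsics K: fx=876.2, fy=403.7, cx=338.1, cy=224.4
Marker side s = 0.159 m; corners in marker frame (Z=0):
  M0 = (-0.0795, +0.0795, 0)
  M1 = (+0.0795, +0.0795, 0)
  M2 = (+0.0795, -0.0795, 0)
  M3 = (-0.0795, -0.0795, 0)
Detected image corners:
  c0 = (303.720152, 233.258447) px
  c1 = (399.651635, 223.703637) px
  c2 = (384.649391, 185.353129) px
  c3 = (282.048723, 195.672476) px
Planar DLT: solve 8×8 A·h = b for H (H[2,2]=1):
  H  [+618.36064 +261.05009 +342.76710]
  H  [-65.62413 +327.90589 +210.14496]
  H  [-0.01531 +0.42538 +1.00000]
B = K⁻¹H; ‖b₁‖=0.728282, ‖b₂‖=0.728282; λ = 2/(‖b₁‖+‖b₂‖) = 1.373095, sign → tz>0 ⇒ λ=+1.373095
r₁ = λ·B[:,0] = (+0.97715,-0.21152,-0.02103); r₂ = λ·B[:,1] = (+0.18371,+0.79063,+0.58408)
r₃ = r₁×r₂ = (-0.10692,-0.57460,+0.81142); SVD([r₁ r₂ r₃]) → R = UVᵀ:
  R  [+0.97715 +0.18371 -0.10692]
  R  [-0.21152 +0.79063 -0.57460]
  R  [-0.02103 +0.58408 +0.81142]
t = (+0.00731, -0.04849, +1.37310) m
tr R = 2.579203; θ = arccos((tr R − 1)/2) = 0.660637 rad = 37.852°
axis k = ((R−Rᵀ)₃₂, (R−Rᵀ)₁₃, (R−Rᵀ)₂₁) / (2 sinθ) = (+0.944133, -0.069988, -0.322048)
rvec = θ·k = (+0.623729, -0.046237, -0.212757)

rvec=(0.6237, -0.0462, -0.2128) tvec=(0.0073, -0.0485, 1.3731)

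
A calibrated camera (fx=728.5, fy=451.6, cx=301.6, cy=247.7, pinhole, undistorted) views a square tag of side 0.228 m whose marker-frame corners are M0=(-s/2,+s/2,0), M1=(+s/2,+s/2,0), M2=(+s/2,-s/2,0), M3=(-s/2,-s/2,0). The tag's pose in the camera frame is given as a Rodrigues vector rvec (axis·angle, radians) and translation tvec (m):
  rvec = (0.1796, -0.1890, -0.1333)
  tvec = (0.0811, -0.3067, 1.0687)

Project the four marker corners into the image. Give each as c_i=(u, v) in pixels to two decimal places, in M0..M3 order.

c0=(290.16, 172.34) c1=(436.21, 161.29) c2=(423.83, 63.68) c3=(271.15, 71.42)

Intrinsics K: fx=728.5, fy=451.6, cx=301.6, cy=247.7
Marker side s = 0.228 m; corners in marker frame (Z=0):
  M0 = (-0.1140, +0.1140, 0)
  M1 = (+0.1140, +0.1140, 0)
  M2 = (+0.1140, -0.1140, 0)
  M3 = (-0.1140, -0.1140, 0)
rvec = (0.1796, -0.1890, -0.1333), |rvec| = θ = 0.29282 rad = 16.778°
Rodrigues: sinθ=0.28866, 1−cosθ=0.04257; R = I + sinθ·[k]× + (1−cosθ)·[k]×²:
    [+0.97345 +0.11455 -0.19820]
    [-0.14825 +0.97517 -0.16454]
    [+0.17443 +0.18955 +0.96625]
t = (0.0811, -0.3067, 1.0687) m
M0: Pc = R·M0+t = (-0.01681, -0.17863, +1.07042); u = 728.5·(-0.01681)/1.07042 + 301.6 = 290.1570, v = 451.6·(-0.17863)/1.07042 + 247.7 = 172.3380
M1: Pc = R·M1+t = (+0.20513, -0.21243, +1.11019); u = 728.5·(+0.20513)/1.11019 + 301.6 = 436.2058, v = 451.6·(-0.21243)/1.11019 + 247.7 = 161.2877
M2: Pc = R·M2+t = (+0.17901, -0.43477, +1.06698); u = 728.5·(+0.17901)/1.06698 + 301.6 = 423.8255, v = 451.6·(-0.43477)/1.06698 + 247.7 = 63.6826
M3: Pc = R·M3+t = (-0.04293, -0.40097, +1.02721); u = 728.5·(-0.04293)/1.02721 + 301.6 = 271.1526, v = 451.6·(-0.40097)/1.02721 + 247.7 = 71.4189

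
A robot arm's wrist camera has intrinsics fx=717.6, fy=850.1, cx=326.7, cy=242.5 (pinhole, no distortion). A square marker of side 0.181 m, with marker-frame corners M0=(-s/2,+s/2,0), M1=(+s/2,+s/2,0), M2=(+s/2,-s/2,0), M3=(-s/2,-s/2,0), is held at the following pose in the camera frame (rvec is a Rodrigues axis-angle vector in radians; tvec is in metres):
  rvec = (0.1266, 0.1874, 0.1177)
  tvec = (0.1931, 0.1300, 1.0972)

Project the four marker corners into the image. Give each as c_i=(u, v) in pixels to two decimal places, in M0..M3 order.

c0=(387.48, 399.25) c1=(505.16, 421.91) c2=(521.99, 284.22) c3=(401.18, 265.08)

Intrinsics K: fx=717.6, fy=850.1, cx=326.7, cy=242.5
Marker side s = 0.181 m; corners in marker frame (Z=0):
  M0 = (-0.0905, +0.0905, 0)
  M1 = (+0.0905, +0.0905, 0)
  M2 = (+0.0905, -0.0905, 0)
  M3 = (-0.0905, -0.0905, 0)
rvec = (0.1266, 0.1874, 0.1177), |rvec| = θ = 0.25495 rad = 14.608°
Rodrigues: sinθ=0.25220, 1−cosθ=0.03232; R = I + sinθ·[k]× + (1−cosθ)·[k]×²:
    [+0.97565 -0.10463 +0.19279]
    [+0.12823 +0.98514 -0.11426]
    [-0.17797 +0.13620 +0.97457]
t = (0.1931, 0.1300, 1.0972) m
M0: Pc = R·M0+t = (+0.09533, +0.20755, +1.12563); u = 717.6·(+0.09533)/1.12563 + 326.7 = 387.4768, v = 850.1·(+0.20755)/1.12563 + 242.5 = 399.2464
M1: Pc = R·M1+t = (+0.27193, +0.23076, +1.09342); u = 717.6·(+0.27193)/1.09342 + 326.7 = 505.1627, v = 850.1·(+0.23076)/1.09342 + 242.5 = 421.9085
M2: Pc = R·M2+t = (+0.29087, +0.05245, +1.06877); u = 717.6·(+0.29087)/1.06877 + 326.7 = 521.9948, v = 850.1·(+0.05245)/1.06877 + 242.5 = 284.2183
M3: Pc = R·M3+t = (+0.11427, +0.02924, +1.10098); u = 717.6·(+0.11427)/1.10098 + 326.7 = 401.1813, v = 850.1·(+0.02924)/1.10098 + 242.5 = 265.0773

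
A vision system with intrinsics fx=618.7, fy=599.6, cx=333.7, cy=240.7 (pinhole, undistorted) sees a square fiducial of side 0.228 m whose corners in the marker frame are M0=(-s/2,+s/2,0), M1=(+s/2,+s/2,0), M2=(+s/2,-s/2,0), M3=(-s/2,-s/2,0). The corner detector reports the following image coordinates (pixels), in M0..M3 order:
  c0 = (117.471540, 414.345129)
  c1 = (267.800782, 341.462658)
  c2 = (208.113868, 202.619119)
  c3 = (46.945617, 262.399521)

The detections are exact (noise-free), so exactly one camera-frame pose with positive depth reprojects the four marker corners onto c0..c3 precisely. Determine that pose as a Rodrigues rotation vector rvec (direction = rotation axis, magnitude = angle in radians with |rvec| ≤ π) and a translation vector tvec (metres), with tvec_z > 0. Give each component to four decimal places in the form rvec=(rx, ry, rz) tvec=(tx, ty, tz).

Intrinsics K: fx=618.7, fy=599.6, cx=333.7, cy=240.7
Marker side s = 0.228 m; corners in marker frame (Z=0):
  M0 = (-0.1140, +0.1140, 0)
  M1 = (+0.1140, +0.1140, 0)
  M2 = (+0.1140, -0.1140, 0)
  M3 = (-0.1140, -0.1140, 0)
Detected image corners:
  c0 = (117.471540, 414.345129) px
  c1 = (267.800782, 341.462658) px
  c2 = (208.113868, 202.619119) px
  c3 = (46.945617, 262.399521) px
Planar DLT: solve 8×8 A·h = b for H (H[2,2]=1):
  H  [+754.64834 +303.16214 +164.50437]
  H  [-154.31061 +672.11420 +304.48395]
  H  [+0.44888 +0.11759 +1.00000]
B = K⁻¹H; ‖b₁‖=1.161334, ‖b₂‖=1.161334; λ = 2/(‖b₁‖+‖b₂‖) = 0.861078, sign → tz>0 ⇒ λ=+0.861078
r₁ = λ·B[:,0] = (+0.84181,-0.37677,+0.38652); r₂ = λ·B[:,1] = (+0.36732,+0.92457,+0.10125)
r₃ = r₁×r₂ = (-0.39552,+0.05674,+0.91670); SVD([r₁ r₂ r₃]) → R = UVᵀ:
  R  [+0.84181 +0.36732 -0.39552]
  R  [-0.37677 +0.92457 +0.05674]
  R  [+0.38652 +0.10125 +0.91670]
t = (-0.23548, +0.09160, +0.86108) m
tr R = 2.683085; θ = arccos((tr R − 1)/2) = 0.570664 rad = 32.697°
axis k = ((R−Rᵀ)₃₂, (R−Rᵀ)₁₃, (R−Rᵀ)₂₁) / (2 sinθ) = (+0.041202, -0.723854, -0.688722)
rvec = θ·k = (+0.023513, -0.413078, -0.393029)

rvec=(0.0235, -0.4131, -0.3930) tvec=(-0.2355, 0.0916, 0.8611)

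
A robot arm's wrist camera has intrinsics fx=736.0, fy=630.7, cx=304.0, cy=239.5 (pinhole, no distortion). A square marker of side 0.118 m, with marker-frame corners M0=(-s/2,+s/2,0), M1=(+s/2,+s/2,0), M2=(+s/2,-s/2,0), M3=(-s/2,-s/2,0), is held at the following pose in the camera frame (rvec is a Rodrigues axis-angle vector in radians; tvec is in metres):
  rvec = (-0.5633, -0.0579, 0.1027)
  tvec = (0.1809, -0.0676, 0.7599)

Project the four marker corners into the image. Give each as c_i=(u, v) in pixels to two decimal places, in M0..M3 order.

c0=(423.00, 218.09) c1=(540.68, 229.70) c2=(530.72, 151.60) c3=(422.42, 140.61)

Intrinsics K: fx=736.0, fy=630.7, cx=304.0, cy=239.5
Marker side s = 0.118 m; corners in marker frame (Z=0):
  M0 = (-0.0590, +0.0590, 0)
  M1 = (+0.0590, +0.0590, 0)
  M2 = (+0.0590, -0.0590, 0)
  M3 = (-0.0590, -0.0590, 0)
rvec = (-0.5633, -0.0579, 0.1027), |rvec| = θ = 0.57551 rad = 32.974°
Rodrigues: sinθ=0.54426, 1−cosθ=0.16108; R = I + sinθ·[k]× + (1−cosθ)·[k]×²:
    [+0.99324 -0.08126 -0.08289]
    [+0.11299 +0.84055 +0.52982]
    [+0.02662 -0.53561 +0.84405]
t = (0.1809, -0.0676, 0.7599) m
M0: Pc = R·M0+t = (+0.11750, -0.02467, +0.72673); u = 736.0·(+0.11750)/0.72673 + 304.0 = 423.0035, v = 630.7·(-0.02467)/0.72673 + 239.5 = 218.0865
M1: Pc = R·M1+t = (+0.23471, -0.01134, +0.72987); u = 736.0·(+0.23471)/0.72987 + 304.0 = 540.6780, v = 630.7·(-0.01134)/0.72987 + 239.5 = 229.6995
M2: Pc = R·M2+t = (+0.24430, -0.11053, +0.79307); u = 736.0·(+0.24430)/0.79307 + 304.0 = 530.7154, v = 630.7·(-0.11053)/0.79307 + 239.5 = 151.6027
M3: Pc = R·M3+t = (+0.12709, -0.12386, +0.78993); u = 736.0·(+0.12709)/0.78993 + 304.0 = 422.4163, v = 630.7·(-0.12386)/0.78993 + 239.5 = 140.6083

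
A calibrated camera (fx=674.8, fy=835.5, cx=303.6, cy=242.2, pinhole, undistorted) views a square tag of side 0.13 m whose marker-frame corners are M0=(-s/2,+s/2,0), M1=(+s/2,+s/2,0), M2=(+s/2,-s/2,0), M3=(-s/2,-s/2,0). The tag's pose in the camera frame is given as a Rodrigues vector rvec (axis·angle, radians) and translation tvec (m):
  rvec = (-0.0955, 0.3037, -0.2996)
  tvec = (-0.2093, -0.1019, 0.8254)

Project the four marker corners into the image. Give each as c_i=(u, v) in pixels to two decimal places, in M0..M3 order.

Intrinsics K: fx=674.8, fy=835.5, cx=303.6, cy=242.2
Marker side s = 0.13 m; corners in marker frame (Z=0):
  M0 = (-0.0650, +0.0650, 0)
  M1 = (+0.0650, +0.0650, 0)
  M2 = (+0.0650, -0.0650, 0)
  M3 = (-0.0650, -0.0650, 0)
rvec = (-0.0955, 0.3037, -0.2996), |rvec| = θ = 0.43717 rad = 25.048°
Rodrigues: sinθ=0.42337, 1−cosθ=0.09404; R = I + sinθ·[k]× + (1−cosθ)·[k]×²:
    [+0.91044 +0.27588 +0.30820]
    [-0.30442 +0.95134 +0.04771]
    [-0.28004 -0.13726 +0.95012]
t = (-0.2093, -0.1019, 0.8254) m
M0: Pc = R·M0+t = (-0.25055, -0.02028, +0.83468); u = 674.8·(-0.25055)/0.83468 + 303.6 = 101.0446, v = 835.5·(-0.02028)/0.83468 + 242.2 = 221.9046
M1: Pc = R·M1+t = (-0.13219, -0.05985, +0.79828); u = 674.8·(-0.13219)/0.79828 + 303.6 = 191.8575, v = 835.5·(-0.05985)/0.79828 + 242.2 = 179.5591
M2: Pc = R·M2+t = (-0.16805, -0.18352, +0.81612); u = 674.8·(-0.16805)/0.81612 + 303.6 = 164.6470, v = 835.5·(-0.18352)/0.81612 + 242.2 = 54.3173
M3: Pc = R·M3+t = (-0.28641, -0.14395, +0.85252); u = 674.8·(-0.28641)/0.85252 + 303.6 = 76.8969, v = 835.5·(-0.14395)/0.85252 + 242.2 = 101.1247

c0=(101.04, 221.90) c1=(191.86, 179.56) c2=(164.65, 54.32) c3=(76.90, 101.12)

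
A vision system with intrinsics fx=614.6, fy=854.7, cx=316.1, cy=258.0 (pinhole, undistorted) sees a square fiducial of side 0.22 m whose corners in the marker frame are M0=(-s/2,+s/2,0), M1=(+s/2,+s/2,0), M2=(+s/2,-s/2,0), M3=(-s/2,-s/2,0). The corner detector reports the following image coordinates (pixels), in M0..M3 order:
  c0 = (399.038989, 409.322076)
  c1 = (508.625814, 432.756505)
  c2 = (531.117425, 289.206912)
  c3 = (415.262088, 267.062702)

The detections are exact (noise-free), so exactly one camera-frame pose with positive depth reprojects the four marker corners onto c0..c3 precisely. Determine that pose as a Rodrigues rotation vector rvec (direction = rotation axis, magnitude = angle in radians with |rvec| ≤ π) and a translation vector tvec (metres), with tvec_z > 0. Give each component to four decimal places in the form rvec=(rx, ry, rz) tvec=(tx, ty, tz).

Intrinsics K: fx=614.6, fy=854.7, cx=316.1, cy=258.0
Marker side s = 0.22 m; corners in marker frame (Z=0):
  M0 = (-0.1100, +0.1100, 0)
  M1 = (+0.1100, +0.1100, 0)
  M2 = (+0.1100, -0.1100, 0)
  M3 = (-0.1100, -0.1100, 0)
Detected image corners:
  c0 = (399.038989, 409.322076) px
  c1 = (508.625814, 432.756505) px
  c2 = (531.117425, 289.206912) px
  c3 = (415.262088, 267.062702) px
Planar DLT: solve 8×8 A·h = b for H (H[2,2]=1):
  H  [+475.29234 +22.99815 +462.76554]
  H  [+75.98423 +733.15412 +351.36769]
  H  [-0.07918 +0.23918 +1.00000]
B = K⁻¹H; ‖b₁‖=0.825644, ‖b₂‖=0.825644; λ = 2/(‖b₁‖+‖b₂‖) = 1.211175, sign → tz>0 ⇒ λ=+1.211175
r₁ = λ·B[:,0] = (+0.98597,+0.13662,-0.09590); r₂ = λ·B[:,1] = (-0.10367,+0.95149,+0.28969)
r₃ = r₁×r₂ = (+0.13083,-0.27568,+0.95230); SVD([r₁ r₂ r₃]) → R = UVᵀ:
  R  [+0.98597 -0.10367 +0.13083]
  R  [+0.13662 +0.95149 -0.27568]
  R  [-0.09590 +0.28969 +0.95230]
t = (+0.28903, +0.13231, +1.21118) m
tr R = 2.889765; θ = arccos((tr R − 1)/2) = 0.333561 rad = 19.112°
axis k = ((R−Rᵀ)₃₂, (R−Rᵀ)₁₃, (R−Rᵀ)₂₁) / (2 sinθ) = (+0.863395, +0.346249, +0.366962)
rvec = θ·k = (+0.287995, +0.115495, +0.122404)

rvec=(0.2880, 0.1155, 0.1224) tvec=(0.2890, 0.1323, 1.2112)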